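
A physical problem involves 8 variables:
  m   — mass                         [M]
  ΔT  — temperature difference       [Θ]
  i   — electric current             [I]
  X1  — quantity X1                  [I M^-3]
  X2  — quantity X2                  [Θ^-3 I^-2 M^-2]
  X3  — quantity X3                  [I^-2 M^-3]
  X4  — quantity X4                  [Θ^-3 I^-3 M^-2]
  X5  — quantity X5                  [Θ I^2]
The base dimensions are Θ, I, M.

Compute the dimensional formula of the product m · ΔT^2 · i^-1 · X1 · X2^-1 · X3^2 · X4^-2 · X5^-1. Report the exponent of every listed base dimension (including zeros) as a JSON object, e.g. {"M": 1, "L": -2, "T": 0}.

{"Θ": 10, "I": 2, "M": -2}

Write exponents as rows Θ,I,M / cols m,ΔT,i,X1,X2,X3,X4,X5:
  Θ: [ 0  1  0  0 -3  0 -3  1]
  I: [ 0  0  1  1 -2 -2 -3  2]
  M: [ 1  0  0 -3 -2 -3 -2  0]
  [Θ]: (1)·0+(2)·1+(-1)·0+(1)·0+(-1)·-3+(2)·0+(-2)·-3+(-1)·1 = 10
  [I]: (1)·0+(2)·0+(-1)·1+(1)·1+(-1)·-2+(2)·-2+(-2)·-3+(-1)·2 = 2
  [M]: (1)·1+(2)·0+(-1)·0+(1)·-3+(-1)·-2+(2)·-3+(-2)·-2+(-1)·0 = -2
⇒ Θ^10 I^2 M^-2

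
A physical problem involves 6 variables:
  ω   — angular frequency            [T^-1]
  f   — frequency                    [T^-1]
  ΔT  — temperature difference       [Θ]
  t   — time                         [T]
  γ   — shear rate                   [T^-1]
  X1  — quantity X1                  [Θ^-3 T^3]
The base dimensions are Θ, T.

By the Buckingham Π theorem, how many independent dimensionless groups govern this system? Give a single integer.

4

Dimensional matrix (Θ×T by ω×f×ΔT×t×γ×X1):
  Θ: [ 0  0  1  0  0 -3]
  T: [-1 -1  0  1 -1  3]
Echelon form has 2 nonzero rows (pivots: ω,ΔT)
n=6, r=2 ⇒ 4 dimensionless groups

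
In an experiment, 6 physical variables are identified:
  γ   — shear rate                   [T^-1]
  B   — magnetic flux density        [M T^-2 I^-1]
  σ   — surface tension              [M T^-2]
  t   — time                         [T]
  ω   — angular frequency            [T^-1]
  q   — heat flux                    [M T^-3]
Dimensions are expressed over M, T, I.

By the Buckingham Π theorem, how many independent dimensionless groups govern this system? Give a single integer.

3

Exponent matrix [M,T,I] × [γ,B,σ,t,ω,q]:
  M: [ 0  1  1  0  0  1]
  T: [-1 -2 -2  1 -1 -3]
  I: [ 0 -1  0  0  0  0]
Row reduction gives pivot columns γ,B,σ; rank = 3
n=6, r=3 ⇒ 3 dimensionless groups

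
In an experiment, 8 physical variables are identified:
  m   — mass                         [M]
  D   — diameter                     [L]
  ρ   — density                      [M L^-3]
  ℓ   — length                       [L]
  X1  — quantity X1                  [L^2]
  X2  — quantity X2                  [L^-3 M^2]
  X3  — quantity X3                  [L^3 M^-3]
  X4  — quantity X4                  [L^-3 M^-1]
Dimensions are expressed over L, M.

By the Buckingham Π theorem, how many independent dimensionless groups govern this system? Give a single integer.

6

Exponent matrix [L,M] × [m,D,ρ,ℓ,X1,X2,X3,X4]:
  L: [ 0  1 -3  1  2 -3  3 -3]
  M: [ 1  0  1  0  0  2 -3 -1]
Echelon form has 2 nonzero rows (pivots: m,D)
Π count = n − r = 8 − 2 = 6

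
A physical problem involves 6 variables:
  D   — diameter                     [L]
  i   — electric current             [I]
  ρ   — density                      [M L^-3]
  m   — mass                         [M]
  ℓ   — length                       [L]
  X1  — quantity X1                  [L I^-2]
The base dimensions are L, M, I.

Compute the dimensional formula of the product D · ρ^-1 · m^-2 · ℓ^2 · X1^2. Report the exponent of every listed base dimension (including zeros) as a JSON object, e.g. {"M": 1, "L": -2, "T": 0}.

Exponent matrix [L,M,I] × [D,i,ρ,m,ℓ,X1]:
  L: [ 1  0 -3  0  1  1]
  M: [ 0  0  1  1  0  0]
  I: [ 0  1  0  0  0 -2]
  [L]: (1)·1+(-1)·-3+(-2)·0+(2)·1+(2)·1 = 8
  [M]: (1)·0+(-1)·1+(-2)·1+(2)·0+(2)·0 = -3
  [I]: (1)·0+(-1)·0+(-2)·0+(2)·0+(2)·-2 = -4
⇒ L^8 M^-3 I^-4

{"L": 8, "M": -3, "I": -4}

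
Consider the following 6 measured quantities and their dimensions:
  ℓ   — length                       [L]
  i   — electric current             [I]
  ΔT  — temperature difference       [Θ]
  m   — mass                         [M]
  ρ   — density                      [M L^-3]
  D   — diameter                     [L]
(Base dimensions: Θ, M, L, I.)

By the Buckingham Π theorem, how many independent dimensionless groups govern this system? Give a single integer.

Dimensional matrix (Θ×M×L×I by ℓ×i×ΔT×m×ρ×D):
  Θ: [ 0  0  1  0  0  0]
  M: [ 0  0  0  1  1  0]
  L: [ 1  0  0  0 -3  1]
  I: [ 0  1  0  0  0  0]
Row reduction gives pivot columns ℓ,i,ΔT,m; rank = 4
6 vars − rank 4 = 2 Π groups

2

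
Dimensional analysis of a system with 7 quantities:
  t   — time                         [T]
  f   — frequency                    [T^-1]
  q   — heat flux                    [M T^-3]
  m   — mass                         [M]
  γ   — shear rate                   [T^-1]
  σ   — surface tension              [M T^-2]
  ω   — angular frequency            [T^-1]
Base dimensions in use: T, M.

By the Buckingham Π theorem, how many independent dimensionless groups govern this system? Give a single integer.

Write exponents as rows T,M / cols t,f,q,m,γ,σ,ω:
  T: [ 1 -1 -3  0 -1 -2 -1]
  M: [ 0  0  1  1  0  1  0]
Echelon form has 2 nonzero rows (pivots: t,q)
n=7, r=2 ⇒ 5 dimensionless groups

5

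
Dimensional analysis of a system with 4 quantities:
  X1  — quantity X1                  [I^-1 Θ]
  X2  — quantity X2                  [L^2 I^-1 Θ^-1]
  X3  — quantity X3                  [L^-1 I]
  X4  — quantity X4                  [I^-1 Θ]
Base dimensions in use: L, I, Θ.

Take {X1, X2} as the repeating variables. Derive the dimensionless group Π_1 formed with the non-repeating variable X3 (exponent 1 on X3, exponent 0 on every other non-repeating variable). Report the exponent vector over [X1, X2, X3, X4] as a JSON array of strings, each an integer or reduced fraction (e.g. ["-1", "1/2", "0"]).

Dimensional matrix (L×I×Θ by X1×X2×X3×X4):
  L: [ 0  2 -1  0]
  I: [-1 -1  1 -1]
  Θ: [ 1 -1  0  1]
Row reduction gives pivot columns X1,X2; rank = 2
Repeat: X1,X2; free: X3,X4
RREF:
  r0: [   1    0 -1/2    1]
  r1: [   0    1 -1/2    0]
  r2: [   0    0    0    0]
Fix exponent of X3 at 1, X4 at 0; solve each RREF row for its pivot's exponent:
  r0: exp(X1) + (-1/2)·1 = 0 ⇒ exp(X1) = 1/2
  r1: exp(X2) + (-1/2)·1 = 0 ⇒ exp(X2) = 1/2
Π_1 = X1^(1/2) · X2^(1/2) · X3

["1/2", "1/2", "1", "0"]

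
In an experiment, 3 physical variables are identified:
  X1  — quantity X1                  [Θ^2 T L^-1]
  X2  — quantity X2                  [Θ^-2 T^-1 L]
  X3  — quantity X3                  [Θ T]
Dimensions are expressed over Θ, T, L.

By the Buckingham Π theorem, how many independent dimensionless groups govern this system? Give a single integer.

1

Exponent matrix [Θ,T,L] × [X1,X2,X3]:
  Θ: [ 2 -2  1]
  T: [ 1 -1  1]
  L: [-1  1  0]
RREF → pivots at {X1,X3} ⇒ r = 2
n=3, r=2 ⇒ 1 dimensionless group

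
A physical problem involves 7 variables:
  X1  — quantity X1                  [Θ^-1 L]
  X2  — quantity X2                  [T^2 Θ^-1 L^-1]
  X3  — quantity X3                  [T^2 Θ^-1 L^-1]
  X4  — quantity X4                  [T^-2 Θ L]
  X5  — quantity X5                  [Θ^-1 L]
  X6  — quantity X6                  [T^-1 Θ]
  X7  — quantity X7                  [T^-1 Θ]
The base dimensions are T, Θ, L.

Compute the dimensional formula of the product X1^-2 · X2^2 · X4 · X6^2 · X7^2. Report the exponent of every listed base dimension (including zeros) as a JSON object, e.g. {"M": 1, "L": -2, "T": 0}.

Dimensional matrix (T×Θ×L by X1×X2×X3×X4×X5×X6×X7):
  T: [ 0  2  2 -2  0 -1 -1]
  Θ: [-1 -1 -1  1 -1  1  1]
  L: [ 1 -1 -1  1  1  0  0]
  [T]: (-2)·0+(2)·2+(1)·-2+(2)·-1+(2)·-1 = -2
  [Θ]: (-2)·-1+(2)·-1+(1)·1+(2)·1+(2)·1 = 5
  [L]: (-2)·1+(2)·-1+(1)·1+(2)·0+(2)·0 = -3
⇒ T^-2 Θ^5 L^-3

{"T": -2, "Θ": 5, "L": -3}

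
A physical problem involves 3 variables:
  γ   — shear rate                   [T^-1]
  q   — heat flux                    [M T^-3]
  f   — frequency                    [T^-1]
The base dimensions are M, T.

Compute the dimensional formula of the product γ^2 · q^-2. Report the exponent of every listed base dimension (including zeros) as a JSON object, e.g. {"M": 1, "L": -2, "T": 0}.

Exponent matrix [M,T] × [γ,q,f]:
  M: [ 0  1  0]
  T: [-1 -3 -1]
  [M]: (2)·0+(-2)·1 = -2
  [T]: (2)·-1+(-2)·-3 = 4
⇒ M^-2 T^4

{"M": -2, "T": 4}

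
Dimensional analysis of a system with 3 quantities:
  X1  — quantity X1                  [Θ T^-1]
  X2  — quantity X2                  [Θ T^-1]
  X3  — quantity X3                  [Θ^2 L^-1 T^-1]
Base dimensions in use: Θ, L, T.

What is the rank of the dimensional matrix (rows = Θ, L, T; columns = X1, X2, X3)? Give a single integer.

Dimensional matrix (Θ×L×T by X1×X2×X3):
  Θ: [ 1  1  2]
  L: [ 0  0 -1]
  T: [-1 -1 -1]
Row reduction gives pivot columns X1,X3; rank = 2

2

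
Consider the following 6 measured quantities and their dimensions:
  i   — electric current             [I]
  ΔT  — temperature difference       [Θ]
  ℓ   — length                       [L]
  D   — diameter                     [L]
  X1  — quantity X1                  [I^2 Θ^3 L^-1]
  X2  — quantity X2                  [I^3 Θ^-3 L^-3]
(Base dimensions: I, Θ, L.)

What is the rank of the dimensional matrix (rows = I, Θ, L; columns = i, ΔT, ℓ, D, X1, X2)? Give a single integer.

3

Exponent matrix [I,Θ,L] × [i,ΔT,ℓ,D,X1,X2]:
  I: [ 1  0  0  0  2  3]
  Θ: [ 0  1  0  0  3 -3]
  L: [ 0  0  1  1 -1 -3]
Row reduction gives pivot columns i,ΔT,ℓ; rank = 3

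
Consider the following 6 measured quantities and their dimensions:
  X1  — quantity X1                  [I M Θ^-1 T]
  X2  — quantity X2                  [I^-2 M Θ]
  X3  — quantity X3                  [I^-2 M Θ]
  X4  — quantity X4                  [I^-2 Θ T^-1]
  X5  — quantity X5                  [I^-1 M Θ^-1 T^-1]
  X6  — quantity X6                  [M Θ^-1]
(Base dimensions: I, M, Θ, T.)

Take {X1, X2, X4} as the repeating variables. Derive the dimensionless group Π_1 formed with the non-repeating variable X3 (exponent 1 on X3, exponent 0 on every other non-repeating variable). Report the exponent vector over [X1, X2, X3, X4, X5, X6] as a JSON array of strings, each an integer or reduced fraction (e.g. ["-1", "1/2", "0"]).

Dimensional matrix (I×M×Θ×T by X1×X2×X3×X4×X5×X6):
  I: [ 1 -2 -2 -2 -1  0]
  M: [ 1  1  1  0  1  1]
  Θ: [-1  1  1  1 -1 -1]
  T: [ 1  0  0 -1 -1  0]
Echelon form has 3 nonzero rows (pivots: X1,X2,X4)
Pivot set = {X1,X2,X4}, free = {X3,X5,X6}
RREF:
  r0: [   1    0    0    0    3    2]
  r1: [   0    1    1    0   -2   -1]
  r2: [   0    0    0    1    4    2]
  r3: [   0    0    0    0    0    0]
Fix exponent of X3 at 1, X5 at 0, X6 at 0; solve each RREF row for its pivot's exponent:
  r0: exp(X1) + (0)·1 = 0 ⇒ exp(X1) = 0
  r1: exp(X2) + (1)·1 = 0 ⇒ exp(X2) = -1
  r2: exp(X4) + (0)·1 = 0 ⇒ exp(X4) = 0
Π_1 = X2^-1 · X3

["0", "-1", "1", "0", "0", "0"]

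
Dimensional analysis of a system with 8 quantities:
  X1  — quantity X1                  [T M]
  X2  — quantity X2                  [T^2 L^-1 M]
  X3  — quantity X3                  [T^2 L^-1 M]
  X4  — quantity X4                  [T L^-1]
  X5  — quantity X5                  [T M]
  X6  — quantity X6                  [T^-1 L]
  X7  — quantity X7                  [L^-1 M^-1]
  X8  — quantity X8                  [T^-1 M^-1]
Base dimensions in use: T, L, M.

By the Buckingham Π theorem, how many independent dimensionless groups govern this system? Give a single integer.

6

Dimensional matrix (T×L×M by X1×X2×X3×X4×X5×X6×X7×X8):
  T: [ 1  2  2  1  1 -1  0 -1]
  L: [ 0 -1 -1 -1  0  1 -1  0]
  M: [ 1  1  1  0  1  0 -1 -1]
RREF → pivots at {X1,X2} ⇒ r = 2
n=8, r=2 ⇒ 6 dimensionless groups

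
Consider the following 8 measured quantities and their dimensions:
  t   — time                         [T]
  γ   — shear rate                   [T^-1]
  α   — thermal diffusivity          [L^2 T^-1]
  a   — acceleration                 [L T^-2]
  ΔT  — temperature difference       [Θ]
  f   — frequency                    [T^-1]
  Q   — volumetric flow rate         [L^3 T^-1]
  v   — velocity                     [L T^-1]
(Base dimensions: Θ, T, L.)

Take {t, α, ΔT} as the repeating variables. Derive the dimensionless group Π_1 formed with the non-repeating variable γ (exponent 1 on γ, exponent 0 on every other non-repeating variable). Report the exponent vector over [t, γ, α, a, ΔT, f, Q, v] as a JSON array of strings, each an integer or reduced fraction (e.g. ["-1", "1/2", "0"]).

Exponent matrix [Θ,T,L] × [t,γ,α,a,ΔT,f,Q,v]:
  Θ: [ 0  0  0  0  1  0  0  0]
  T: [ 1 -1 -1 -2  0 -1 -1 -1]
  L: [ 0  0  2  1  0  0  3  1]
Echelon form has 3 nonzero rows (pivots: t,α,ΔT)
Repeat: t,α,ΔT; free: γ,a,f,Q,v
RREF:
  r0: [   1   -1    0 -3/2    0   -1  1/2 -1/2]
  r1: [   0    0    1  1/2    0    0  3/2  1/2]
  r2: [   0    0    0    0    1    0    0    0]
Fix exponent of γ at 1, a at 0, f at 0, Q at 0, v at 0; solve each RREF row for its pivot's exponent:
  r0: exp(t) + (-1)·1 = 0 ⇒ exp(t) = 1
  r1: exp(α) + (0)·1 = 0 ⇒ exp(α) = 0
  r2: exp(ΔT) + (0)·1 = 0 ⇒ exp(ΔT) = 0
Π_1 = t · γ

["1", "1", "0", "0", "0", "0", "0", "0"]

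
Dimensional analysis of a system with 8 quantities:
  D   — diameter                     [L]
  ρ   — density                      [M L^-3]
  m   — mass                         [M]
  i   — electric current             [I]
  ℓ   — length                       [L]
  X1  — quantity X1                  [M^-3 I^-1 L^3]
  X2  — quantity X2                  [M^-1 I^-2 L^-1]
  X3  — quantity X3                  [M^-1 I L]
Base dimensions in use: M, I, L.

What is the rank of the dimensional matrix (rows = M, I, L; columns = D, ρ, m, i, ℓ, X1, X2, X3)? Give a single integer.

3

Exponent matrix [M,I,L] × [D,ρ,m,i,ℓ,X1,X2,X3]:
  M: [ 0  1  1  0  0 -3 -1 -1]
  I: [ 0  0  0  1  0 -1 -2  1]
  L: [ 1 -3  0  0  1  3 -1  1]
RREF → pivots at {D,ρ,i} ⇒ r = 3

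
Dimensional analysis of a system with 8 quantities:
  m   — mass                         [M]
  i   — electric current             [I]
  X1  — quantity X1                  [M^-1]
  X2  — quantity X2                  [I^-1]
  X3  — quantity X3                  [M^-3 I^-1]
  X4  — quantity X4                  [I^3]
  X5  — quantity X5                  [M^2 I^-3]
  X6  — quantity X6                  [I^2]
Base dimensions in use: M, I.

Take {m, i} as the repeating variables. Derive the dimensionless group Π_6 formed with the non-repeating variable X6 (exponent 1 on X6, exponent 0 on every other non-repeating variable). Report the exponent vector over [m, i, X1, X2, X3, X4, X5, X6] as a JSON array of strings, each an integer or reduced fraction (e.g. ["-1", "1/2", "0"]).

["0", "-2", "0", "0", "0", "0", "0", "1"]

Write exponents as rows M,I / cols m,i,X1,X2,X3,X4,X5,X6:
  M: [ 1  0 -1  0 -3  0  2  0]
  I: [ 0  1  0 -1 -1  3 -3  2]
RREF → pivots at {m,i} ⇒ r = 2
Pivot set = {m,i}, free = {X1,X2,X3,X4,X5,X6}
RREF:
  r0: [   1    0   -1    0   -3    0    2    0]
  r1: [   0    1    0   -1   -1    3   -3    2]
Fix exponent of X6 at 1, X1 at 0, X2 at 0, X3 at 0, X4 at 0, X5 at 0; solve each RREF row for its pivot's exponent:
  r0: exp(m) + (0)·1 = 0 ⇒ exp(m) = 0
  r1: exp(i) + (2)·1 = 0 ⇒ exp(i) = -2
Π_6 = i^-2 · X6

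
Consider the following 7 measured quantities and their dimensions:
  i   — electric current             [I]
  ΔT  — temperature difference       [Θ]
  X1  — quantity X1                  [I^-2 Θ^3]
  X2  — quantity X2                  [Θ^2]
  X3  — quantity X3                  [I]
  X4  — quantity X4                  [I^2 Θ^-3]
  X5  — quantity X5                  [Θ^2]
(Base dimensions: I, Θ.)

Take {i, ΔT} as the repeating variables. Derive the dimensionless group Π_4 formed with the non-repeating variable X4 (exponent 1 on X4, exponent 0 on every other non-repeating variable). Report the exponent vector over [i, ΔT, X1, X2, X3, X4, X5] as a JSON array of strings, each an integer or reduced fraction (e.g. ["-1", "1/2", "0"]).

Exponent matrix [I,Θ] × [i,ΔT,X1,X2,X3,X4,X5]:
  I: [ 1  0 -2  0  1  2  0]
  Θ: [ 0  1  3  2  0 -3  2]
RREF → pivots at {i,ΔT} ⇒ r = 2
Pivot set = {i,ΔT}, free = {X1,X2,X3,X4,X5}
RREF:
  r0: [   1    0   -2    0    1    2    0]
  r1: [   0    1    3    2    0   -3    2]
Fix exponent of X4 at 1, X1 at 0, X2 at 0, X3 at 0, X5 at 0; solve each RREF row for its pivot's exponent:
  r0: exp(i) + (2)·1 = 0 ⇒ exp(i) = -2
  r1: exp(ΔT) + (-3)·1 = 0 ⇒ exp(ΔT) = 3
Π_4 = i^-2 · ΔT^3 · X4

["-2", "3", "0", "0", "0", "1", "0"]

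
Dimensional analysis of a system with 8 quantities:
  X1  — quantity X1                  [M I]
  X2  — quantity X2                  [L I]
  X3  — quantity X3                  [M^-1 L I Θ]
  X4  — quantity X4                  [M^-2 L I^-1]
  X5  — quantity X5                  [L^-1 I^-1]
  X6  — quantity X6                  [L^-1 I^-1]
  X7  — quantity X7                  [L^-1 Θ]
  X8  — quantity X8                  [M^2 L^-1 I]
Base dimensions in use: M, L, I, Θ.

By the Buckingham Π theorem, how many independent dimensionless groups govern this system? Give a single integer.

5

Exponent matrix [M,L,I,Θ] × [X1,X2,X3,X4,X5,X6,X7,X8]:
  M: [ 1  0 -1 -2  0  0  0  2]
  L: [ 0  1  1  1 -1 -1 -1 -1]
  I: [ 1  1  1 -1 -1 -1  0  1]
  Θ: [ 0  0  1  0  0  0  1  0]
Echelon form has 3 nonzero rows (pivots: X1,X2,X3)
n=8, r=3 ⇒ 5 dimensionless groups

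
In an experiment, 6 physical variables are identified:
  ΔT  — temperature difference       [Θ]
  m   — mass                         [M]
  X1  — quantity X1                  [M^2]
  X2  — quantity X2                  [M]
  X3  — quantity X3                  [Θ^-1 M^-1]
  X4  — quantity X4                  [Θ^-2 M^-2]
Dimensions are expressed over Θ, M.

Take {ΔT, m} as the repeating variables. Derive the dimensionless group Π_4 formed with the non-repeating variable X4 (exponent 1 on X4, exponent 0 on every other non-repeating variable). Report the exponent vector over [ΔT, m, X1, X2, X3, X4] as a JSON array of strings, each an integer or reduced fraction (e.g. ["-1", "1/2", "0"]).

["2", "2", "0", "0", "0", "1"]

Dimensional matrix (Θ×M by ΔT×m×X1×X2×X3×X4):
  Θ: [ 1  0  0  0 -1 -2]
  M: [ 0  1  2  1 -1 -2]
RREF → pivots at {ΔT,m} ⇒ r = 2
Repeat: ΔT,m; free: X1,X2,X3,X4
RREF:
  r0: [   1    0    0    0   -1   -2]
  r1: [   0    1    2    1   -1   -2]
Fix exponent of X4 at 1, X1 at 0, X2 at 0, X3 at 0; solve each RREF row for its pivot's exponent:
  r0: exp(ΔT) + (-2)·1 = 0 ⇒ exp(ΔT) = 2
  r1: exp(m) + (-2)·1 = 0 ⇒ exp(m) = 2
Π_4 = ΔT^2 · m^2 · X4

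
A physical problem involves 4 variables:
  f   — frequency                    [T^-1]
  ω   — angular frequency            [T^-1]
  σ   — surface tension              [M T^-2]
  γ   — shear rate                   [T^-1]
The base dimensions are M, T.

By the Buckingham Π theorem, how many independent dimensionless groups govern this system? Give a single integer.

Exponent matrix [M,T] × [f,ω,σ,γ]:
  M: [ 0  0  1  0]
  T: [-1 -1 -2 -1]
RREF → pivots at {f,σ} ⇒ r = 2
Π count = n − r = 4 − 2 = 2

2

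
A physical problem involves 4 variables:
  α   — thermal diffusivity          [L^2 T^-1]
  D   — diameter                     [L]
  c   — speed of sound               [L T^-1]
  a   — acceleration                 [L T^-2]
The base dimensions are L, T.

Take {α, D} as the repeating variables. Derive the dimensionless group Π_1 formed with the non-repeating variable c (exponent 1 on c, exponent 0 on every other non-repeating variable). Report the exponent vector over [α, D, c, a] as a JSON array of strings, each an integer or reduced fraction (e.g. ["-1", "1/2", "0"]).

["-1", "1", "1", "0"]

Write exponents as rows L,T / cols α,D,c,a:
  L: [ 2  1  1  1]
  T: [-1  0 -1 -2]
Row reduction gives pivot columns α,D; rank = 2
Repeat: α,D; free: c,a
RREF:
  r0: [   1    0    1    2]
  r1: [   0    1   -1   -3]
Fix exponent of c at 1, a at 0; solve each RREF row for its pivot's exponent:
  r0: exp(α) + (1)·1 = 0 ⇒ exp(α) = -1
  r1: exp(D) + (-1)·1 = 0 ⇒ exp(D) = 1
Π_1 = α^-1 · D · c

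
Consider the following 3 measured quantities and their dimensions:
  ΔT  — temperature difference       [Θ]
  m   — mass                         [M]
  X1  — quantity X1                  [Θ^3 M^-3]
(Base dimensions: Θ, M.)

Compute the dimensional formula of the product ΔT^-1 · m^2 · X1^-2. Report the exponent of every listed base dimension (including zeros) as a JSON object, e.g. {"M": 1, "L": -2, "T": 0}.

{"Θ": -7, "M": 8}

Dimensional matrix (Θ×M by ΔT×m×X1):
  Θ: [ 1  0  3]
  M: [ 0  1 -3]
  [Θ]: (-1)·1+(2)·0+(-2)·3 = -7
  [M]: (-1)·0+(2)·1+(-2)·-3 = 8
⇒ Θ^-7 M^8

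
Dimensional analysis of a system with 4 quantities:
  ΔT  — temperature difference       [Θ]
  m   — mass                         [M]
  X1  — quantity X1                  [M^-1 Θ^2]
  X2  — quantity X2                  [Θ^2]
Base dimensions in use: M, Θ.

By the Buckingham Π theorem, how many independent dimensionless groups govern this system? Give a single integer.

2

Exponent matrix [M,Θ] × [ΔT,m,X1,X2]:
  M: [ 0  1 -1  0]
  Θ: [ 1  0  2  2]
Row reduction gives pivot columns ΔT,m; rank = 2
Π count = n − r = 4 − 2 = 2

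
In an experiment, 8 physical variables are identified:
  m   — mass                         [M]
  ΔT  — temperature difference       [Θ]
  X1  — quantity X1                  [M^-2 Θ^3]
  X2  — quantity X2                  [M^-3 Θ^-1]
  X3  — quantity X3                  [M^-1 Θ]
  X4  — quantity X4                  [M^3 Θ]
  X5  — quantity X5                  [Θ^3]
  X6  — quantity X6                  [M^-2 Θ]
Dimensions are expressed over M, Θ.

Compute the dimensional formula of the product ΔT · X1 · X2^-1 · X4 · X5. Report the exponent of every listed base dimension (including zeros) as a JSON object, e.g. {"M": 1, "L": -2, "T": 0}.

Dimensional matrix (M×Θ by m×ΔT×X1×X2×X3×X4×X5×X6):
  M: [ 1  0 -2 -3 -1  3  0 -2]
  Θ: [ 0  1  3 -1  1  1  3  1]
  [M]: (1)·0+(1)·-2+(-1)·-3+(1)·3+(1)·0 = 4
  [Θ]: (1)·1+(1)·3+(-1)·-1+(1)·1+(1)·3 = 9
⇒ M^4 Θ^9

{"M": 4, "Θ": 9}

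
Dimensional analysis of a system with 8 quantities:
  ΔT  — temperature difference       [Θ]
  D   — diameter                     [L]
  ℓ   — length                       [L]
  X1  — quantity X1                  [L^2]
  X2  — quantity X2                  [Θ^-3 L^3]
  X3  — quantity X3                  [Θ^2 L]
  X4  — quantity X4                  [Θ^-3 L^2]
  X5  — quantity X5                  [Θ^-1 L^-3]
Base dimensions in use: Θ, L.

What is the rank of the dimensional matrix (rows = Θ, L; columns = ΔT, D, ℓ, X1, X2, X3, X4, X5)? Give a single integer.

2

Write exponents as rows Θ,L / cols ΔT,D,ℓ,X1,X2,X3,X4,X5:
  Θ: [ 1  0  0  0 -3  2 -3 -1]
  L: [ 0  1  1  2  3  1  2 -3]
Row reduction gives pivot columns ΔT,D; rank = 2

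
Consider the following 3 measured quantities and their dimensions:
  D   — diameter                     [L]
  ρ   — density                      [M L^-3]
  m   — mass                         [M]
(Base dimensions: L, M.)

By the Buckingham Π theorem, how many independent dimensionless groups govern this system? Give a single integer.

1

Exponent matrix [L,M] × [D,ρ,m]:
  L: [ 1 -3  0]
  M: [ 0  1  1]
Row reduction gives pivot columns D,ρ; rank = 2
3 vars − rank 2 = 1 Π group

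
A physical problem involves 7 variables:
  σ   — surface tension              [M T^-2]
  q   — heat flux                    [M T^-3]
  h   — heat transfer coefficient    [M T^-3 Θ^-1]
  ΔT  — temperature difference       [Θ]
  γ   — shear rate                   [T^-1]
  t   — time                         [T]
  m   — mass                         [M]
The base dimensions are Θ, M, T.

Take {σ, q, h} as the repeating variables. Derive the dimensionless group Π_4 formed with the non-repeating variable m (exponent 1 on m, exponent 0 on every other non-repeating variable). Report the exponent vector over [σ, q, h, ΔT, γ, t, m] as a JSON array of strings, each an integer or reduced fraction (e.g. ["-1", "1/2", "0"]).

Exponent matrix [Θ,M,T] × [σ,q,h,ΔT,γ,t,m]:
  Θ: [ 0  0 -1  1  0  0  0]
  M: [ 1  1  1  0  0  0  1]
  T: [-2 -3 -3  0 -1  1  0]
RREF → pivots at {σ,q,h} ⇒ r = 3
Repeat: σ,q,h; free: ΔT,γ,t,m
RREF:
  r0: [   1    0    0    0   -1    1    3]
  r1: [   0    1    0    1    1   -1   -2]
  r2: [   0    0    1   -1    0    0    0]
Fix exponent of m at 1, ΔT at 0, γ at 0, t at 0; solve each RREF row for its pivot's exponent:
  r0: exp(σ) + (3)·1 = 0 ⇒ exp(σ) = -3
  r1: exp(q) + (-2)·1 = 0 ⇒ exp(q) = 2
  r2: exp(h) + (0)·1 = 0 ⇒ exp(h) = 0
Π_4 = σ^-3 · q^2 · m

["-3", "2", "0", "0", "0", "0", "1"]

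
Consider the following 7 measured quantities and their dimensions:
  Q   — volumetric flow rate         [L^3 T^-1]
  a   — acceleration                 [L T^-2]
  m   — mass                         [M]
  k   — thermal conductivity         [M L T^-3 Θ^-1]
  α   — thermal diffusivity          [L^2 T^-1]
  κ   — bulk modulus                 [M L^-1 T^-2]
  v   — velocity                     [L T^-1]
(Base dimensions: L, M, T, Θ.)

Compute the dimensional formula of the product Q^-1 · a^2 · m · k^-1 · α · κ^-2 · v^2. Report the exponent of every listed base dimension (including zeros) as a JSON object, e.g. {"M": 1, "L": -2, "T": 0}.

{"L": 4, "M": -2, "T": 1, "Θ": 1}

Write exponents as rows L,M,T,Θ / cols Q,a,m,k,α,κ,v:
  L: [ 3  1  0  1  2 -1  1]
  M: [ 0  0  1  1  0  1  0]
  T: [-1 -2  0 -3 -1 -2 -1]
  Θ: [ 0  0  0 -1  0  0  0]
  [L]: (-1)·3+(2)·1+(1)·0+(-1)·1+(1)·2+(-2)·-1+(2)·1 = 4
  [M]: (-1)·0+(2)·0+(1)·1+(-1)·1+(1)·0+(-2)·1+(2)·0 = -2
  [T]: (-1)·-1+(2)·-2+(1)·0+(-1)·-3+(1)·-1+(-2)·-2+(2)·-1 = 1
  [Θ]: (-1)·0+(2)·0+(1)·0+(-1)·-1+(1)·0+(-2)·0+(2)·0 = 1
⇒ L^4 M^-2 T Θ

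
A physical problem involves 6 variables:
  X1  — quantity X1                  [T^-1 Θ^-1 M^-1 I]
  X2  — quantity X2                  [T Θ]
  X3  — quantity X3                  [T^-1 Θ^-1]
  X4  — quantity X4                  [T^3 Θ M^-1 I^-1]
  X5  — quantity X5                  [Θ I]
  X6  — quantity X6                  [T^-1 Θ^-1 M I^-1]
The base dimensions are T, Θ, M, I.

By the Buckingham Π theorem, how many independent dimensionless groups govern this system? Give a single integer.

3

Write exponents as rows T,Θ,M,I / cols X1,X2,X3,X4,X5,X6:
  T: [-1  1 -1  3  0 -1]
  Θ: [-1  1 -1  1  1 -1]
  M: [-1  0  0 -1  0  1]
  I: [ 1  0  0 -1  1 -1]
RREF → pivots at {X1,X2,X4} ⇒ r = 3
6 vars − rank 3 = 3 Π groups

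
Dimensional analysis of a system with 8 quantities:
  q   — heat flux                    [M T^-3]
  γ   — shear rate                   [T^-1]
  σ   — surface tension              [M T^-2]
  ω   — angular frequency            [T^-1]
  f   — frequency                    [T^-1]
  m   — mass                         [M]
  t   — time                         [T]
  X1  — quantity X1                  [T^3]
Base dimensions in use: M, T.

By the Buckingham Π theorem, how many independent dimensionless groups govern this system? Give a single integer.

6

Exponent matrix [M,T] × [q,γ,σ,ω,f,m,t,X1]:
  M: [ 1  0  1  0  0  1  0  0]
  T: [-3 -1 -2 -1 -1  0  1  3]
Row reduction gives pivot columns q,γ; rank = 2
8 vars − rank 2 = 6 Π groups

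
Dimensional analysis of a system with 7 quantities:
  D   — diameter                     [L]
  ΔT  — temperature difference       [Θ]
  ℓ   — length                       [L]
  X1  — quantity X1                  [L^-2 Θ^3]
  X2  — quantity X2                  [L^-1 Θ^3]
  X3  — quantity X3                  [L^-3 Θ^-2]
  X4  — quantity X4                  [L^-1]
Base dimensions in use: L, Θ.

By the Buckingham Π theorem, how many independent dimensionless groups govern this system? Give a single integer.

5

Write exponents as rows L,Θ / cols D,ΔT,ℓ,X1,X2,X3,X4:
  L: [ 1  0  1 -2 -1 -3 -1]
  Θ: [ 0  1  0  3  3 -2  0]
Row reduction gives pivot columns D,ΔT; rank = 2
n=7, r=2 ⇒ 5 dimensionless groups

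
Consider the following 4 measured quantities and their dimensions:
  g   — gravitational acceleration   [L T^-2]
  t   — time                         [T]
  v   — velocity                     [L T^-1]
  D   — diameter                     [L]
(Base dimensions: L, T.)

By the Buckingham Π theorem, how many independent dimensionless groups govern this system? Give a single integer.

2

Write exponents as rows L,T / cols g,t,v,D:
  L: [ 1  0  1  1]
  T: [-2  1 -1  0]
Echelon form has 2 nonzero rows (pivots: g,t)
Π count = n − r = 4 − 2 = 2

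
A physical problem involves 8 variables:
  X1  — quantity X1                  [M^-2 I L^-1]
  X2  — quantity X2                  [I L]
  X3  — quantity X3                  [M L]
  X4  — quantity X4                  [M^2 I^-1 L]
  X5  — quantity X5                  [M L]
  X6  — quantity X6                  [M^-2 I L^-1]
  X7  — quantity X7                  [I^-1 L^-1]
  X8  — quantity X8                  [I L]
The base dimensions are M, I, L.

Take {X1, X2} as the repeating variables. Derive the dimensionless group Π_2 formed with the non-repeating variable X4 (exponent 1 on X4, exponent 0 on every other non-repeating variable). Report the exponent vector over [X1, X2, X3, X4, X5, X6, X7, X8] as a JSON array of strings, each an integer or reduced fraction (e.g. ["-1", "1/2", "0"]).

["1", "0", "0", "1", "0", "0", "0", "0"]

Exponent matrix [M,I,L] × [X1,X2,X3,X4,X5,X6,X7,X8]:
  M: [-2  0  1  2  1 -2  0  0]
  I: [ 1  1  0 -1  0  1 -1  1]
  L: [-1  1  1  1  1 -1 -1  1]
Row reduction gives pivot columns X1,X2; rank = 2
Repeat: X1,X2; free: X3,X4,X5,X6,X7,X8
RREF:
  r0: [   1    0 -1/2   -1 -1/2    1    0    0]
  r1: [   0    1  1/2    0  1/2    0   -1    1]
  r2: [   0    0    0    0    0    0    0    0]
Fix exponent of X4 at 1, X3 at 0, X5 at 0, X6 at 0, X7 at 0, X8 at 0; solve each RREF row for its pivot's exponent:
  r0: exp(X1) + (-1)·1 = 0 ⇒ exp(X1) = 1
  r1: exp(X2) + (0)·1 = 0 ⇒ exp(X2) = 0
Π_2 = X1 · X4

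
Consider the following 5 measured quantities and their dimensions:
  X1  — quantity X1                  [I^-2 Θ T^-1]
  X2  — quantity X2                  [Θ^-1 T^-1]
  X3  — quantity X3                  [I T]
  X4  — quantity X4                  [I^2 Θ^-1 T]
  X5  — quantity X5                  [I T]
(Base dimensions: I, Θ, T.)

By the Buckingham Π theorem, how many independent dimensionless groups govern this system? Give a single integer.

Write exponents as rows I,Θ,T / cols X1,X2,X3,X4,X5:
  I: [-2  0  1  2  1]
  Θ: [ 1 -1  0 -1  0]
  T: [-1 -1  1  1  1]
Row reduction gives pivot columns X1,X2; rank = 2
5 vars − rank 2 = 3 Π groups

3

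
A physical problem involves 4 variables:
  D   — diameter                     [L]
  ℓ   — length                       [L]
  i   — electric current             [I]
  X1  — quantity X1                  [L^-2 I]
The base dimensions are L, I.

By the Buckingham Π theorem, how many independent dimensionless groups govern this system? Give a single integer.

Dimensional matrix (L×I by D×ℓ×i×X1):
  L: [ 1  1  0 -2]
  I: [ 0  0  1  1]
RREF → pivots at {D,i} ⇒ r = 2
4 vars − rank 2 = 2 Π groups

2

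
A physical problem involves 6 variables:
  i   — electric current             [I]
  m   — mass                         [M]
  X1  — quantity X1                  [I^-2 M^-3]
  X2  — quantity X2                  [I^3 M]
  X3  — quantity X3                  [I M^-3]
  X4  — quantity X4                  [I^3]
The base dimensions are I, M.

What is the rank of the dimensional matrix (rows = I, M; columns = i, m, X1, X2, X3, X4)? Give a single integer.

2

Write exponents as rows I,M / cols i,m,X1,X2,X3,X4:
  I: [ 1  0 -2  3  1  3]
  M: [ 0  1 -3  1 -3  0]
RREF → pivots at {i,m} ⇒ r = 2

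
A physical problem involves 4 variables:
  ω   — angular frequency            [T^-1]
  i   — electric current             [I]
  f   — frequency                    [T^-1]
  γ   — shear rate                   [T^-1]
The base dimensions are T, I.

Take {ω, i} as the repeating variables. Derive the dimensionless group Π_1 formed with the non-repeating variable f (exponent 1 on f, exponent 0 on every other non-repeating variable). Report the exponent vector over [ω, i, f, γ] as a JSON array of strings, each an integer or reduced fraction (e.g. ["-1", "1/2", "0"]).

["-1", "0", "1", "0"]

Dimensional matrix (T×I by ω×i×f×γ):
  T: [-1  0 -1 -1]
  I: [ 0  1  0  0]
Row reduction gives pivot columns ω,i; rank = 2
Pivot set = {ω,i}, free = {f,γ}
RREF:
  r0: [   1    0    1    1]
  r1: [   0    1    0    0]
Fix exponent of f at 1, γ at 0; solve each RREF row for its pivot's exponent:
  r0: exp(ω) + (1)·1 = 0 ⇒ exp(ω) = -1
  r1: exp(i) + (0)·1 = 0 ⇒ exp(i) = 0
Π_1 = ω^-1 · f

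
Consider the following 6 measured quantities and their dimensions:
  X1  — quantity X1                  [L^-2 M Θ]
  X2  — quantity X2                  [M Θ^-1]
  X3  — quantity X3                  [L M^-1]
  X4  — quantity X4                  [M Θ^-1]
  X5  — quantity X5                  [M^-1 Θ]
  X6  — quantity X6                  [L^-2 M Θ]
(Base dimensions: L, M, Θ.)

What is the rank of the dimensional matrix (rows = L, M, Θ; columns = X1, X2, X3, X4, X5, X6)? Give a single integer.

Dimensional matrix (L×M×Θ by X1×X2×X3×X4×X5×X6):
  L: [-2  0  1  0  0 -2]
  M: [ 1  1 -1  1 -1  1]
  Θ: [ 1 -1  0 -1  1  1]
Echelon form has 2 nonzero rows (pivots: X1,X2)

2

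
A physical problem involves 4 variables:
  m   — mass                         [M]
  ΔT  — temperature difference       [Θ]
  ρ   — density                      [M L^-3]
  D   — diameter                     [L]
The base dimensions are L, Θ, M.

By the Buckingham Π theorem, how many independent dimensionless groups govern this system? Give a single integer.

Exponent matrix [L,Θ,M] × [m,ΔT,ρ,D]:
  L: [ 0  0 -3  1]
  Θ: [ 0  1  0  0]
  M: [ 1  0  1  0]
Row reduction gives pivot columns m,ΔT,ρ; rank = 3
n=4, r=3 ⇒ 1 dimensionless group

1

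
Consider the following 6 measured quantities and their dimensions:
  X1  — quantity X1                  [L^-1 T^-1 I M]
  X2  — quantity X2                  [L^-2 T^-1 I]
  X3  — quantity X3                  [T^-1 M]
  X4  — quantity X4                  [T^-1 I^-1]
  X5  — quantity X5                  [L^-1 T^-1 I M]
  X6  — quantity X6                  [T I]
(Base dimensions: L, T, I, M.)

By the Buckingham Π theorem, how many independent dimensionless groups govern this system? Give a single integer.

3

Dimensional matrix (L×T×I×M by X1×X2×X3×X4×X5×X6):
  L: [-1 -2  0  0 -1  0]
  T: [-1 -1 -1 -1 -1  1]
  I: [ 1  1  0 -1  1  1]
  M: [ 1  0  1  0  1  0]
RREF → pivots at {X1,X2,X3} ⇒ r = 3
n=6, r=3 ⇒ 3 dimensionless groups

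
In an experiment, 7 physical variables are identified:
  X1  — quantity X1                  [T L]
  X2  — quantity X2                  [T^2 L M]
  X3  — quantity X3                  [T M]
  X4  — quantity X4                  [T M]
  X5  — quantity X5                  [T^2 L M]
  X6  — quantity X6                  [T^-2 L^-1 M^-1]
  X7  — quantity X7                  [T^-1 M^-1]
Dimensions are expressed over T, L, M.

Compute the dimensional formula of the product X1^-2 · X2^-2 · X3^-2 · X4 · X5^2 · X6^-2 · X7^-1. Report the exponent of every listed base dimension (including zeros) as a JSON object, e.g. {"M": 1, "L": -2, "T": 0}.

Write exponents as rows T,L,M / cols X1,X2,X3,X4,X5,X6,X7:
  T: [ 1  2  1  1  2 -2 -1]
  L: [ 1  1  0  0  1 -1  0]
  M: [ 0  1  1  1  1 -1 -1]
  [T]: (-2)·1+(-2)·2+(-2)·1+(1)·1+(2)·2+(-2)·-2+(-1)·-1 = 2
  [L]: (-2)·1+(-2)·1+(-2)·0+(1)·0+(2)·1+(-2)·-1+(-1)·0 = 0
  [M]: (-2)·0+(-2)·1+(-2)·1+(1)·1+(2)·1+(-2)·-1+(-1)·-1 = 2
⇒ T^2 M^2

{"T": 2, "L": 0, "M": 2}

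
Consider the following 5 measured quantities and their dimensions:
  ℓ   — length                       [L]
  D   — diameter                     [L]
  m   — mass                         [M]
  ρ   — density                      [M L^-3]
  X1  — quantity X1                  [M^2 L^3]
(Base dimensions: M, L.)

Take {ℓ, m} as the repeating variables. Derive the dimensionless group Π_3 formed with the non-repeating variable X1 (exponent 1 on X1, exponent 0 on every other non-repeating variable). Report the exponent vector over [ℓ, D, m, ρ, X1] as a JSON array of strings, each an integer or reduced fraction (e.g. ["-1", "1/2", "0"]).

["-3", "0", "-2", "0", "1"]

Exponent matrix [M,L] × [ℓ,D,m,ρ,X1]:
  M: [ 0  0  1  1  2]
  L: [ 1  1  0 -3  3]
Row reduction gives pivot columns ℓ,m; rank = 2
Repeat: ℓ,m; free: D,ρ,X1
RREF:
  r0: [   1    1    0   -3    3]
  r1: [   0    0    1    1    2]
Fix exponent of X1 at 1, D at 0, ρ at 0; solve each RREF row for its pivot's exponent:
  r0: exp(ℓ) + (3)·1 = 0 ⇒ exp(ℓ) = -3
  r1: exp(m) + (2)·1 = 0 ⇒ exp(m) = -2
Π_3 = ℓ^-3 · m^-2 · X1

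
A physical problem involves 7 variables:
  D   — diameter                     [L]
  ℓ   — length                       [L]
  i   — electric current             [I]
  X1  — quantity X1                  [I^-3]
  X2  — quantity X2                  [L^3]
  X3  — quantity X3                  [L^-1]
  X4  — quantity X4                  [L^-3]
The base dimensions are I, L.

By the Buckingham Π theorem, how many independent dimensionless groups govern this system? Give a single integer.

Write exponents as rows I,L / cols D,ℓ,i,X1,X2,X3,X4:
  I: [ 0  0  1 -3  0  0  0]
  L: [ 1  1  0  0  3 -1 -3]
Echelon form has 2 nonzero rows (pivots: D,i)
7 vars − rank 2 = 5 Π groups

5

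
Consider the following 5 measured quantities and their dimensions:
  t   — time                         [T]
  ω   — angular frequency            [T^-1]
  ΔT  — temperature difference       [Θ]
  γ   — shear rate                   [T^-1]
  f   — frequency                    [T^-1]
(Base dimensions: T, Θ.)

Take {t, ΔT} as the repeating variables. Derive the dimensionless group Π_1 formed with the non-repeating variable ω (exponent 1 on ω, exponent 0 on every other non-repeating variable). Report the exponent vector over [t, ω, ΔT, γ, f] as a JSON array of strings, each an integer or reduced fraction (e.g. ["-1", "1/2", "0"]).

Exponent matrix [T,Θ] × [t,ω,ΔT,γ,f]:
  T: [ 1 -1  0 -1 -1]
  Θ: [ 0  0  1  0  0]
RREF → pivots at {t,ΔT} ⇒ r = 2
Pivot set = {t,ΔT}, free = {ω,γ,f}
RREF:
  r0: [   1   -1    0   -1   -1]
  r1: [   0    0    1    0    0]
Fix exponent of ω at 1, γ at 0, f at 0; solve each RREF row for its pivot's exponent:
  r0: exp(t) + (-1)·1 = 0 ⇒ exp(t) = 1
  r1: exp(ΔT) + (0)·1 = 0 ⇒ exp(ΔT) = 0
Π_1 = t · ω

["1", "1", "0", "0", "0"]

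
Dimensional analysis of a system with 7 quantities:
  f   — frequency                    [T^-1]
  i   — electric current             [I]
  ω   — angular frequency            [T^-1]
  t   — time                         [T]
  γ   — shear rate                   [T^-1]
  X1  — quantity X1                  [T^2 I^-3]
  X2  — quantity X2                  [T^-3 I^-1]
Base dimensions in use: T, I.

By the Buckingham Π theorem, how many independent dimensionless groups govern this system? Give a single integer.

5

Exponent matrix [T,I] × [f,i,ω,t,γ,X1,X2]:
  T: [-1  0 -1  1 -1  2 -3]
  I: [ 0  1  0  0  0 -3 -1]
RREF → pivots at {f,i} ⇒ r = 2
7 vars − rank 2 = 5 Π groups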